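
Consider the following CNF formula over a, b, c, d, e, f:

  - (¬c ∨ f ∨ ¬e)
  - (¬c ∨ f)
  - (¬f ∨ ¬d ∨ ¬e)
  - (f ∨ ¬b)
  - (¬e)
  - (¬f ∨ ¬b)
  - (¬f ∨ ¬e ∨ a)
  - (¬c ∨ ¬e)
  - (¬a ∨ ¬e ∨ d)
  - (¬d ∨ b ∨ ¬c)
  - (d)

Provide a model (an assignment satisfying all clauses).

a = F, b = F, c = F, d = T, e = F, f = F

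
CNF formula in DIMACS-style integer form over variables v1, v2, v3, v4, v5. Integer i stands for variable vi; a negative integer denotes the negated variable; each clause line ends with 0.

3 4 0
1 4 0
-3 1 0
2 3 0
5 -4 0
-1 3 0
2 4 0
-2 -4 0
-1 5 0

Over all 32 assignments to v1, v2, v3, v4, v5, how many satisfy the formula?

The models are:
  v1=T v2=F v3=T v4=T v5=T
  v1=T v2=T v3=T v4=F v5=T
Count: 2.

2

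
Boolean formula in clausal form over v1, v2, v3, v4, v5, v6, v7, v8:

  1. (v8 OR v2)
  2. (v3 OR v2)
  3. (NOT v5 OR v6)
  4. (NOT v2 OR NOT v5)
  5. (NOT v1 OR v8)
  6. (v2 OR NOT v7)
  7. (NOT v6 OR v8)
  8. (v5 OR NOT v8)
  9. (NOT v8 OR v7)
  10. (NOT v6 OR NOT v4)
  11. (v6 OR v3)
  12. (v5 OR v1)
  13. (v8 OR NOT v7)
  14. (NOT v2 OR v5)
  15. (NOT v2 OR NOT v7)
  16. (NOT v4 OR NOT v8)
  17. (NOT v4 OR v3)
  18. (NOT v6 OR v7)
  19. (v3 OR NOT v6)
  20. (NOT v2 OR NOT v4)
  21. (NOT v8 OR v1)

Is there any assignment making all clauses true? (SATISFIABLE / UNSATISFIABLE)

v8 = True:
  propagation gives v5=True, v6=True, v2=False, v3=True; an empty clause results — contradiction.
v8 = False:
  propagation gives v2=True, v5=False; an empty clause results — contradiction.
Every branch closes, so no satisfying assignment exists.

UNSATISFIABLE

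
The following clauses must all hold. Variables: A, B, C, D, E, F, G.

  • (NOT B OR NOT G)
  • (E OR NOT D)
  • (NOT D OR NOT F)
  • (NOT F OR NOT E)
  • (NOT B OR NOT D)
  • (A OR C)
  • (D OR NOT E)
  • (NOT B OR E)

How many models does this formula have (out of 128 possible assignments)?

Split on D, then E.
  D=T, E=T: G free; 3 ways for (A,B,C,F) × 2^1 = 6.
  D=T, E=F: a clause becomes empty — 0.
  D=F, E=T: a clause becomes empty — 0.
  D=F, E=F: F, G free; 3 ways for (A,B,C) × 2^2 = 12.
Total: 6 + 0 + 0 + 12 = 18.

18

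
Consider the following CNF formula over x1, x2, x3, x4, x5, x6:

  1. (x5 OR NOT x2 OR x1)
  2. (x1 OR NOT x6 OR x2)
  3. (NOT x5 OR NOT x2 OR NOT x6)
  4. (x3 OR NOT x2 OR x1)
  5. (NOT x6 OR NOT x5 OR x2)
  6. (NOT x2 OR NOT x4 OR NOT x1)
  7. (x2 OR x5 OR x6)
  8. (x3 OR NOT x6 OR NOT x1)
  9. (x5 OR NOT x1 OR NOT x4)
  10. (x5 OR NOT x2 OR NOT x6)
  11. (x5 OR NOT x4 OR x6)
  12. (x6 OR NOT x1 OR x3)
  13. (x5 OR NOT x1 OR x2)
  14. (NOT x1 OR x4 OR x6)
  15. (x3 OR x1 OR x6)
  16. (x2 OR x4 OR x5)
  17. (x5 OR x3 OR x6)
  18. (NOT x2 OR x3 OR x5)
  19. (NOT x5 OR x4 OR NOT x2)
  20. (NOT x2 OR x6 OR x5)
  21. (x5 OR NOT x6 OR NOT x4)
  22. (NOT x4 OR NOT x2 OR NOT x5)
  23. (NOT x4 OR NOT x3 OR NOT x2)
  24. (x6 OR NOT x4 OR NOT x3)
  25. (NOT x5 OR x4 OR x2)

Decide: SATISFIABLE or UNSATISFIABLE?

x2 = True:
  x5 = True:
    propagation gives x6=False, x4=True; an empty clause results — contradiction.
  x5 = False:
    propagation gives x1=True, x4=False, x6=False; an empty clause results — contradiction.
x2 = False:
  x6 = True:
    propagation gives x1=True, x5=False; an empty clause results — contradiction.
  x6 = False:
    propagation gives x5=True, x4=True, x3=False, x1=False; an empty clause results — contradiction.
Every branch closes, so no satisfying assignment exists.

UNSATISFIABLE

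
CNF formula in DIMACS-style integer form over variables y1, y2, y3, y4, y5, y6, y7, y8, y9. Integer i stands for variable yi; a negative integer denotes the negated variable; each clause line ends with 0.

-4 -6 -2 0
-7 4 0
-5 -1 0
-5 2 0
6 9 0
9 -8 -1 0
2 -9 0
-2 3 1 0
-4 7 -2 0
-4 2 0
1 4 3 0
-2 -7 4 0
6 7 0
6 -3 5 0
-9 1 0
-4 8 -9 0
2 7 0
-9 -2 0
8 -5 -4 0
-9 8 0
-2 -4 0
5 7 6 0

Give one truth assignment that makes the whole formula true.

Set y1 = False and propagate.
  then y9 is forced to False.
  then y6 is forced to True.
Try y2 = True.
  then y4 is forced to False.
  then y7 is forced to False.
  then y3 is forced to True.
y5, y8 are now unconstrained; take y5 = True, y8 = True.

y1 = F, y2 = T, y3 = T, y4 = F, y5 = T, y6 = T, y7 = F, y8 = T, y9 = F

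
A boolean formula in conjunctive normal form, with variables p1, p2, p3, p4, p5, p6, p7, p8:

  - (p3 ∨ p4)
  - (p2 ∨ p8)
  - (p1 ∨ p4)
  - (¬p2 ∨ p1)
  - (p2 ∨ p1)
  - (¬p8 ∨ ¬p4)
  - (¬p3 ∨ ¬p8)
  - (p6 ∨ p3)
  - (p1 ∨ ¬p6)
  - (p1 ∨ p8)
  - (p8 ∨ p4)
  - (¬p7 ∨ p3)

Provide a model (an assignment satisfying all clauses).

Pure literal: p1 appears only positively; assign p1 = True.
Set p2 = True and propagate.
Branch on p3: take p3 = True.
  then p8 is forced to False.
  then p4 is forced to True.
p5, p6, p7 are now unconstrained; take p5 = False, p6 = True, p7 = True.
Every clause has at least one true literal under this assignment.

p1=True, p2=True, p3=True, p4=True, p5=False, p6=True, p7=True, p8=False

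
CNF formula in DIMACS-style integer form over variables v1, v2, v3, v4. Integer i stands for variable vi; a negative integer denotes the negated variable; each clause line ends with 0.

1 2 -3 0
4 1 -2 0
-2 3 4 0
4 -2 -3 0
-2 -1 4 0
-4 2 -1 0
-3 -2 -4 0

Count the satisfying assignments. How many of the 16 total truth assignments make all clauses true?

The models are:
  v1=F v2=F v3=F v4=F
  v1=F v2=F v3=F v4=T
  v1=F v2=T v3=F v4=T
  v1=T v2=F v3=F v4=F
  v1=T v2=F v3=T v4=F
  v1=T v2=T v3=F v4=T
Count: 6.

6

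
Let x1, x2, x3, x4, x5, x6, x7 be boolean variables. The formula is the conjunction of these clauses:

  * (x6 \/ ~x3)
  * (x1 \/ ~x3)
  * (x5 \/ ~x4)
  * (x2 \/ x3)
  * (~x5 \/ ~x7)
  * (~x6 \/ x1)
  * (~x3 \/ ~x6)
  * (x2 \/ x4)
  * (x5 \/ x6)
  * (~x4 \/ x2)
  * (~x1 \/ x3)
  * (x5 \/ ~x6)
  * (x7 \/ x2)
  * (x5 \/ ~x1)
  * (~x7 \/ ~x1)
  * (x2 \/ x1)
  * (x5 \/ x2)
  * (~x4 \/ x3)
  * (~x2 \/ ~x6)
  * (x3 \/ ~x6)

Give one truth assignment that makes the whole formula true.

x1=0, x2=1, x3=0, x4=0, x5=1, x6=0, x7=0

Try x1 = False.
  then x3 is forced to False.
  then x2 is forced to True.
  then x6 is forced to False.
  then x5 is forced to True.
  then x7 is forced to False.
  then x4 is forced to False.
Every clause has at least one true literal under this assignment.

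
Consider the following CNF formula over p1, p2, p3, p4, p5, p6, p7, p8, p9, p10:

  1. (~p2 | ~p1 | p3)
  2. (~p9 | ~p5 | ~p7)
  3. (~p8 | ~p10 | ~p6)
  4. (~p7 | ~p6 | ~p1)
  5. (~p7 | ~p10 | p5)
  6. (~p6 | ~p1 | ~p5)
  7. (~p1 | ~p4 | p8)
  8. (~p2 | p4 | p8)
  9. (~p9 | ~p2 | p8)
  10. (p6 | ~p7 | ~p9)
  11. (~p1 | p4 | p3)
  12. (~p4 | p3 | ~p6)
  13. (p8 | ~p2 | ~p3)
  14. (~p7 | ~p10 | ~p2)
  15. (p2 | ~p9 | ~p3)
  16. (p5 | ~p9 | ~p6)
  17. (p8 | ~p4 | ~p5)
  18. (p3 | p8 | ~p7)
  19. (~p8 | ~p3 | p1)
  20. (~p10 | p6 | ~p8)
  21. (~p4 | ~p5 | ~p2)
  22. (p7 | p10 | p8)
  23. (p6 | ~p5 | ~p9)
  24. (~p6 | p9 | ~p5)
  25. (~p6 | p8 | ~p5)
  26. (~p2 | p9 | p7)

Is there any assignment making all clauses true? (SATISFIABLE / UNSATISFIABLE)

Branch on p1: take p1 = False.
Try p2 = False.
Try p3 = True.
  then p9 is forced to False.
  then p8 is forced to False.
The remaining clauses are satisfied by p4 = True, p5 = False, p6 = True, p7 = True, p10 = False.
So p1=F, p2=F, p3=T, p4=T, p5=F, p6=T, p7=T, p8=F, p9=F, p10=F is a satisfying assignment.

SATISFIABLE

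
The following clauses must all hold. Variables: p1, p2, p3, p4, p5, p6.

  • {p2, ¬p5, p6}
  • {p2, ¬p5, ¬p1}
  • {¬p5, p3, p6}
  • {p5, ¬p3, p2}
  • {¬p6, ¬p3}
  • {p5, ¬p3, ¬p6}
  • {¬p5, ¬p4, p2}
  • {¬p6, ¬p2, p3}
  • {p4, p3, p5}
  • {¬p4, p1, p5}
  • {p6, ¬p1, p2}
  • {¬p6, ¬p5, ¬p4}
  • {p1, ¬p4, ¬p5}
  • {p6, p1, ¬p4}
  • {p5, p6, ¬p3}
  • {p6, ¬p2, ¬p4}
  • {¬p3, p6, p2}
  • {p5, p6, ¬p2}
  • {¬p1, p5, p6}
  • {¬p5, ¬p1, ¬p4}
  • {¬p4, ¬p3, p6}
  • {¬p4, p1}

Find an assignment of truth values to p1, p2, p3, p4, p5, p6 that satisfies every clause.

p1=T  p2=F  p3=F  p4=T  p5=F  p6=T

Check each clause:
  1. {¬p5, p6, p2} — ¬p5 is true.
  2. {p2, ¬p1, ¬p5} — ¬p5 is true.
  3. {p3, p6, ¬p5} — ¬p5 is true.
  4. {¬p3, p2, p5} — ¬p3 is true.
  5. {¬p6, ¬p3} — ¬p3 is true.
  6. {¬p3, p5, ¬p6} — ¬p3 is true.
  7. {p2, ¬p5, ¬p4} — ¬p5 is true.
  8. {¬p6, ¬p2, p3} — ¬p2 is true.
  9. {p4, p3, p5} — p4 is true.
  10. {p5, ¬p4, p1} — p1 is true.
  11. {p6, p2, ¬p1} — p6 is true.
  12. {¬p5, ¬p4, ¬p6} — ¬p5 is true.
  13. {p1, ¬p5, ¬p4} — p1 is true.
  14. {p1, ¬p4, p6} — p1 is true.
  15. {¬p3, p5, p6} — ¬p3 is true.
  16. {p6, ¬p4, ¬p2} — ¬p2 is true.
  17. {p2, p6, ¬p3} — ¬p3 is true.
  18. {¬p2, p6, p5} — ¬p2 is true.
  19. {p5, p6, ¬p1} — p6 is true.
  20. {¬p1, ¬p5, ¬p4} — ¬p5 is true.
  21. {¬p4, ¬p3, p6} — ¬p3 is true.
  22. {¬p4, p1} — p1 is true.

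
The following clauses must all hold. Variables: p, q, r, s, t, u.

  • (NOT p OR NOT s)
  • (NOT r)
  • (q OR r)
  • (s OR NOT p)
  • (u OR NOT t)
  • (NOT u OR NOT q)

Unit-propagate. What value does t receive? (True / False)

False

Unit clause (NOT r) sets r = False.
In (r OR q), r is now false; q must hold, so q = True.
(NOT u OR NOT q) with q = True leaves only NOT u, so u = False.
(NOT t OR u): since u = False, the clause reduces to (NOT t). t = False.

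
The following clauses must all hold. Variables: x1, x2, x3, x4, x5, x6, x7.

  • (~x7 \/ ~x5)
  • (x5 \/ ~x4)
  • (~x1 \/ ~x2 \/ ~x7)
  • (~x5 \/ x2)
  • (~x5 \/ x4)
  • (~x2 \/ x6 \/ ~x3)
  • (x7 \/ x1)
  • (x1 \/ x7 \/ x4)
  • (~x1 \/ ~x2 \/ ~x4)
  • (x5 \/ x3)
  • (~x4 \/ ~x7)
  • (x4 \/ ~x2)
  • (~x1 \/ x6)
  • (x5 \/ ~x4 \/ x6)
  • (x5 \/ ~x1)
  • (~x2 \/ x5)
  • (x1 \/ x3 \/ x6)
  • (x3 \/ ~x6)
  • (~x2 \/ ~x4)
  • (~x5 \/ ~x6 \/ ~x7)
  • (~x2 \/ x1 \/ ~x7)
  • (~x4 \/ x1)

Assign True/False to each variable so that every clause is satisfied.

x1 = 0, x2 = 0, x3 = 1, x4 = 0, x5 = 0, x6 = 1, x7 = 1

Check each clause:
  1. (~x5 \/ ~x7) — ~x5 is true.
  2. (x5 \/ ~x4) — ~x4 is true.
  3. (~x7 \/ ~x2 \/ ~x1) — ~x2 is true.
  4. (~x5 \/ x2) — ~x5 is true.
  5. (x4 \/ ~x5) — ~x5 is true.
  6. (x6 \/ ~x3 \/ ~x2) — ~x2 is true.
  7. (x1 \/ x7) — x7 is true.
  8. (x1 \/ x7 \/ x4) — x7 is true.
  9. (~x4 \/ ~x1 \/ ~x2) — ~x4 is true.
  10. (x5 \/ x3) — x3 is true.
  11. (~x4 \/ ~x7) — ~x4 is true.
  12. (~x2 \/ x4) — ~x2 is true.
  13. (x6 \/ ~x1) — x6 is true.
  14. (x6 \/ x5 \/ ~x4) — ~x4 is true.
  15. (x5 \/ ~x1) — ~x1 is true.
  16. (x5 \/ ~x2) — ~x2 is true.
  17. (x3 \/ x1 \/ x6) — x3 is true.
  18. (~x6 \/ x3) — x3 is true.
  19. (~x2 \/ ~x4) — ~x4 is true.
  20. (~x6 \/ ~x5 \/ ~x7) — ~x5 is true.
  21. (x1 \/ ~x2 \/ ~x7) — ~x2 is true.
  22. (~x4 \/ x1) — ~x4 is true.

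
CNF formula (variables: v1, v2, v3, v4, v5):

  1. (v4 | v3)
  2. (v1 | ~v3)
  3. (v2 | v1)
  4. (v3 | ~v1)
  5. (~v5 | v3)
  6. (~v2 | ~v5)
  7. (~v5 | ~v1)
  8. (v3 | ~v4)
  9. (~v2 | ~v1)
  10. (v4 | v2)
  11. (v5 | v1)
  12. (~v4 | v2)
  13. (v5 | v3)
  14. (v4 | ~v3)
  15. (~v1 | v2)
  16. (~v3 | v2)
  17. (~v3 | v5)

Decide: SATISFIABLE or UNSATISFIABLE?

UNSATISFIABLE

v3 = True:
  propagation gives v1=True, v5=False; an empty clause results — contradiction.
v3 = False:
  propagation gives v4=True; an empty clause results — contradiction.
Every branch closes, so no satisfying assignment exists.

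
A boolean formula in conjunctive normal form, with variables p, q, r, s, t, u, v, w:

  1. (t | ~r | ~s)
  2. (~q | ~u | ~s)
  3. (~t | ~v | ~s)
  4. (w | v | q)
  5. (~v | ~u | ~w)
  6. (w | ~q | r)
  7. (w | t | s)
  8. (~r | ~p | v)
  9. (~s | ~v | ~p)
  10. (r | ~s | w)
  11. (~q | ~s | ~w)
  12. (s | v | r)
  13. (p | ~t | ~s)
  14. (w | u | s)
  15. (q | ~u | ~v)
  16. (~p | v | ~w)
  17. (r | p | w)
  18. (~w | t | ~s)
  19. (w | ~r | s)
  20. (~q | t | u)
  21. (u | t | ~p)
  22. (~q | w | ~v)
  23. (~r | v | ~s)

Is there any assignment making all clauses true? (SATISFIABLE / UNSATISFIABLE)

SATISFIABLE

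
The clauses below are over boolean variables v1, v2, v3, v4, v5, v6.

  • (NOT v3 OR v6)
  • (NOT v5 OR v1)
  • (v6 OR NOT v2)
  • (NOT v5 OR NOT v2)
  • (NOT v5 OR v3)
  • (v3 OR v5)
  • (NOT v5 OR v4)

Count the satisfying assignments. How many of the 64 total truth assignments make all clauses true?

9

Case analysis on v5 and v3:
  v5=1, v3=1: remaining (v1,v2,v4,v6) ∈ {(1,0,1,1)} — 1.
  v5=1, v3=0: a clause becomes empty — 0.
  v5=0, v3=1: forces v6=1; v1, v2, v4 free → 2^3 = 8.
  v5=0, v3=0: a clause becomes empty — 0.
Total: 1 + 0 + 8 + 0 = 9.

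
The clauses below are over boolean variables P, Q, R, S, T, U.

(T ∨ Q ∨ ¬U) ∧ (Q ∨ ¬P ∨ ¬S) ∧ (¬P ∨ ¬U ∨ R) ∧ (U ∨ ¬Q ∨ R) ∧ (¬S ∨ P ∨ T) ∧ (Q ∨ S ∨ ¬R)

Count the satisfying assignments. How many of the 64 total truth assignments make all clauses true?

26

Split on Q, then P.
  Q=1, P=1: forces R=1; S, T, U free → 2^3 = 8.
  Q=1, P=0: 9 of the 16 assignments to (R,S,T,U) work.
  Q=0, P=1: remaining (R,S,T,U) ∈ {(0,0,0,0); (0,0,1,0)} — 2.
  Q=0, P=0: 7 of the 16 assignments to (R,S,T,U) work.
Total: 8 + 9 + 2 + 7 = 26.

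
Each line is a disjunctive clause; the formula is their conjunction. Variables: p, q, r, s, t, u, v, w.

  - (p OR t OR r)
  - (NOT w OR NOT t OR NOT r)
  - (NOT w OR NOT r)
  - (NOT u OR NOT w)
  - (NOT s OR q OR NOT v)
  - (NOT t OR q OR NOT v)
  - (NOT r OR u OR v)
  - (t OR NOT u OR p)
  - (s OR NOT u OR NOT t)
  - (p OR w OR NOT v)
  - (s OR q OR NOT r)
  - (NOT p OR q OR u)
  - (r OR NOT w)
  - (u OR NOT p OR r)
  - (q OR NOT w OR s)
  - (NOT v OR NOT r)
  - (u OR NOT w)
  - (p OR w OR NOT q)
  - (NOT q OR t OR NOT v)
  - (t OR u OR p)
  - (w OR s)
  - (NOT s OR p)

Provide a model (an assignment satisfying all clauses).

p = 1, q = 1, r = 0, s = 1, t = 0, u = 1, v = 0, w = 0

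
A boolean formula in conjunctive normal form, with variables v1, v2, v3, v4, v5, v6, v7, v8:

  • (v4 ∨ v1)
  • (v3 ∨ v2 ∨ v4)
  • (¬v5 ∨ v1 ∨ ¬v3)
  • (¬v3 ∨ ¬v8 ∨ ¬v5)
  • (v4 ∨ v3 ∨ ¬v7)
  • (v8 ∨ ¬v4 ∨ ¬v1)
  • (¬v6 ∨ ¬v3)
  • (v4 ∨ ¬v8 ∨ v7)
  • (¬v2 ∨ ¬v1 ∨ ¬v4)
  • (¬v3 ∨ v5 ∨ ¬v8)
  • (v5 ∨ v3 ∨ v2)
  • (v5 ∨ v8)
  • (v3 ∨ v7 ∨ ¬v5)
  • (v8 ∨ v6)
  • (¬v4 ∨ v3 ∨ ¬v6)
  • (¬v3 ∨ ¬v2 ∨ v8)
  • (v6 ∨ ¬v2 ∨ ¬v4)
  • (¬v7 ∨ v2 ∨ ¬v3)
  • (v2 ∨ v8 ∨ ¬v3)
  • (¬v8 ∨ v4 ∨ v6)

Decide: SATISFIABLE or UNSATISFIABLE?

Set v1 = True and propagate.
Try v2 = False.
Branch on v3: take v3 = False.
  then v4 is forced to True.
  then v8 is forced to True.
  then v5 is forced to True.
  then v7 is forced to True.
  then v6 is forced to False.
Every clause has at least one true literal under this assignment.
So v1=1, v2=0, v3=0, v4=1, v5=1, v6=0, v7=1, v8=1 is a satisfying assignment.

SATISFIABLE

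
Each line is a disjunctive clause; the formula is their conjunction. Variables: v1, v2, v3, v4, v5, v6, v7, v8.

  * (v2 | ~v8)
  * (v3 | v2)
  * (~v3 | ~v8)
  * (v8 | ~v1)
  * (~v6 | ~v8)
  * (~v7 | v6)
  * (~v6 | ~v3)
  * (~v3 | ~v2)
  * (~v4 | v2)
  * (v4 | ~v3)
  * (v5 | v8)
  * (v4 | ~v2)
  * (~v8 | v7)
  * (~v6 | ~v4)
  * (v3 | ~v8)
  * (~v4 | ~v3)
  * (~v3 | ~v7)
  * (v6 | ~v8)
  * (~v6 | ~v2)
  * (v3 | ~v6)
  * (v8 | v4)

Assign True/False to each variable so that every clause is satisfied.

Pure literal: v1 appears only negated; assign v1 = False.
v5 occurs only positively in the remaining clauses — set v5 = True.
Try v2 = True.
  then v3 is forced to False.
  then v4 is forced to True.
  then v6 is forced to False.
  then v7 is forced to False.
  then v8 is forced to False.

v1=F, v2=T, v3=F, v4=T, v5=T, v6=F, v7=F, v8=F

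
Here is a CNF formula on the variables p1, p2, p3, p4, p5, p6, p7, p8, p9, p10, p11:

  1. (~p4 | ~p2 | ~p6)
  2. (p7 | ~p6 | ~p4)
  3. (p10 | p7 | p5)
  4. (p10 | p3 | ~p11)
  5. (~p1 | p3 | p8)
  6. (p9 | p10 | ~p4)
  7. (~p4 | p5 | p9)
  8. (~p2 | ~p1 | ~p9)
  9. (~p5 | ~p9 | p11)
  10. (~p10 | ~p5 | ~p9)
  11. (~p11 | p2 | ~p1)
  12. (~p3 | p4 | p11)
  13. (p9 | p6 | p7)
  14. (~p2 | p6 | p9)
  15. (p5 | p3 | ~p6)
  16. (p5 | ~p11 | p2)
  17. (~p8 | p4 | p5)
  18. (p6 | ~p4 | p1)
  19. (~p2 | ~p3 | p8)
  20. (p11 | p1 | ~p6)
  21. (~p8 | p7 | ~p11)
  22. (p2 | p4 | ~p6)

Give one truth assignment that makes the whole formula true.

p1=False, p2=True, p3=False, p4=False, p5=False, p6=False, p7=False, p8=False, p9=True, p10=True, p11=True

Check each clause:
  1. (~p4 | ~p2 | ~p6) — ~p6 is true.
  2. (~p4 | p7 | ~p6) — ~p6 is true.
  3. (p7 | p10 | p5) — p10 is true.
  4. (p3 | ~p11 | p10) — p10 is true.
  5. (~p1 | p3 | p8) — ~p1 is true.
  6. (p10 | ~p4 | p9) — p9 is true.
  7. (p9 | ~p4 | p5) — p9 is true.
  8. (~p2 | ~p9 | ~p1) — ~p1 is true.
  9. (~p5 | p11 | ~p9) — ~p5 is true.
  10. (~p9 | ~p5 | ~p10) — ~p5 is true.
  11. (~p11 | ~p1 | p2) — p2 is true.
  12. (~p3 | p4 | p11) — p11 is true.
  13. (p6 | p7 | p9) — p9 is true.
  14. (p6 | ~p2 | p9) — p9 is true.
  15. (p3 | ~p6 | p5) — ~p6 is true.
  16. (~p11 | p5 | p2) — p2 is true.
  17. (p5 | ~p8 | p4) — ~p8 is true.
  18. (p1 | p6 | ~p4) — ~p4 is true.
  19. (p8 | ~p2 | ~p3) — ~p3 is true.
  20. (p1 | p11 | ~p6) — ~p6 is true.
  21. (~p8 | ~p11 | p7) — ~p8 is true.
  22. (p4 | p2 | ~p6) — p2 is true.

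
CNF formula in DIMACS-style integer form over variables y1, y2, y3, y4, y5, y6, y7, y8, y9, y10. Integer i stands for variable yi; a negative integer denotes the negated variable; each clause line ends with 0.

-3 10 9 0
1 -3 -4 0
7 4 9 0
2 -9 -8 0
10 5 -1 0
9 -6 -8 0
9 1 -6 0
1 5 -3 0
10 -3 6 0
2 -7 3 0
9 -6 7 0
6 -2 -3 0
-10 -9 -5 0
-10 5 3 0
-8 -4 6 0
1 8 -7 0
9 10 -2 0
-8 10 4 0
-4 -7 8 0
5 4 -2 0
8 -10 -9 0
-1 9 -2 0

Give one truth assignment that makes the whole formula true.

y1=T, y2=T, y3=F, y4=T, y5=T, y6=F, y7=F, y8=F, y9=T, y10=F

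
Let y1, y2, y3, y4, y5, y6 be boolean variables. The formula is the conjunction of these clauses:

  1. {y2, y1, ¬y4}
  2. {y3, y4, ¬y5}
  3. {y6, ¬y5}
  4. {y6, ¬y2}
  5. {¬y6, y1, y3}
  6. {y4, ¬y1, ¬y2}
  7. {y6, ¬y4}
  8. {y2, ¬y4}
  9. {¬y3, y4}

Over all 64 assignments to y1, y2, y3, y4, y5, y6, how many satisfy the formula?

Case analysis on y4 and y2:
  y4=T, y2=T: y5 free; 3 ways for (y1,y3,y6) × 2^1 = 6.
  y4=T, y2=F: a clause becomes empty — 0.
  y4=F, y2=T: a clause becomes empty — 0.
  y4=F, y2=F: remaining (y1,y3,y5,y6) ∈ {(F,F,F,F); (T,F,F,F); (T,F,F,T)} — 3.
Total: 6 + 0 + 0 + 3 = 9.

9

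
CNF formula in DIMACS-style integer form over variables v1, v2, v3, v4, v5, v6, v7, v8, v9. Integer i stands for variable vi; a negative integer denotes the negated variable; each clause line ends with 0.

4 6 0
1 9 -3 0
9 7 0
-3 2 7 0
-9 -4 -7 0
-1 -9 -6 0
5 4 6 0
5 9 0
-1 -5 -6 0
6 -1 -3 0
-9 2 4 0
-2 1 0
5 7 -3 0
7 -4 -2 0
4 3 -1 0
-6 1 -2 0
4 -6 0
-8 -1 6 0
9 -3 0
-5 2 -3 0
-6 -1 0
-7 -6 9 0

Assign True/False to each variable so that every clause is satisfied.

v1=F  v2=F  v3=F  v4=T  v5=T  v6=T  v7=F  v8=F  v9=T

Pure literal: v8 appears only negated; assign v8 = False.
Try v1 = False.
  then v2 is forced to False.
Branch on v3: take v3 = False.
The remaining clauses are satisfied by v4 = True, v5 = True, v6 = True, v7 = False, v9 = True.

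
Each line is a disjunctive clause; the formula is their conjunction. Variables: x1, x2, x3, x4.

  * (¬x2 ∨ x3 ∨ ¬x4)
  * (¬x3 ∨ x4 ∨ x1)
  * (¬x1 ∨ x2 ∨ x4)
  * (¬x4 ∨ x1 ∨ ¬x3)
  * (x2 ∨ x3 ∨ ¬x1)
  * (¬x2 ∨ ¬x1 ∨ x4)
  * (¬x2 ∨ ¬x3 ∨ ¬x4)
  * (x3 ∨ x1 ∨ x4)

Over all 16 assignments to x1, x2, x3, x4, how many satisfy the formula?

The models are:
  x1=F x2=F x3=F x4=T
  x1=T x2=F x3=T x4=T
Count: 2.

2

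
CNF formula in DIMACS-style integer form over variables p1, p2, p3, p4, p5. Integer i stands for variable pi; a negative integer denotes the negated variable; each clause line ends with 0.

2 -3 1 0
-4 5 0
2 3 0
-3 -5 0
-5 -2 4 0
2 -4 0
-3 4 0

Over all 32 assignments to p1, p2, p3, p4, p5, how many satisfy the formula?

Satisfying assignments:
  p1=F p2=T p3=F p4=F p5=F
  p1=F p2=T p3=F p4=T p5=T
  p1=T p2=T p3=F p4=F p5=F
  p1=T p2=T p3=F p4=T p5=T
That's 4 in total.

4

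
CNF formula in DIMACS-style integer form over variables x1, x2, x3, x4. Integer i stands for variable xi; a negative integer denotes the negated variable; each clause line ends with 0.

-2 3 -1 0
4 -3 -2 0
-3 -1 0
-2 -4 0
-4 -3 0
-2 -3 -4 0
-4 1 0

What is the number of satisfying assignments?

5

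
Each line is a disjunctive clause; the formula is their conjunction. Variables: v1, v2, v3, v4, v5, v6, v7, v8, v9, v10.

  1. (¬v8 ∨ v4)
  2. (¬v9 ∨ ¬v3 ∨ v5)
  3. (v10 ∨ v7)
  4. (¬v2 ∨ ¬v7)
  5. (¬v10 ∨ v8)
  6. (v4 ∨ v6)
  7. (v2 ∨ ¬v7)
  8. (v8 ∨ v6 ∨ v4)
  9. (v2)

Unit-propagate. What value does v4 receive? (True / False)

(v2) stands alone — v2 = True.
(¬v7 ∨ ¬v2) with v2 = True leaves only ¬v7, so v7 = False.
(v7 ∨ v10) with v7 = False leaves only v10, so v10 = True.
From (¬v10 ∨ v8) and v10 = True: v8 = True.
(¬v8 ∨ v4): since v8 = True, the clause reduces to (v4). v4 = True.

True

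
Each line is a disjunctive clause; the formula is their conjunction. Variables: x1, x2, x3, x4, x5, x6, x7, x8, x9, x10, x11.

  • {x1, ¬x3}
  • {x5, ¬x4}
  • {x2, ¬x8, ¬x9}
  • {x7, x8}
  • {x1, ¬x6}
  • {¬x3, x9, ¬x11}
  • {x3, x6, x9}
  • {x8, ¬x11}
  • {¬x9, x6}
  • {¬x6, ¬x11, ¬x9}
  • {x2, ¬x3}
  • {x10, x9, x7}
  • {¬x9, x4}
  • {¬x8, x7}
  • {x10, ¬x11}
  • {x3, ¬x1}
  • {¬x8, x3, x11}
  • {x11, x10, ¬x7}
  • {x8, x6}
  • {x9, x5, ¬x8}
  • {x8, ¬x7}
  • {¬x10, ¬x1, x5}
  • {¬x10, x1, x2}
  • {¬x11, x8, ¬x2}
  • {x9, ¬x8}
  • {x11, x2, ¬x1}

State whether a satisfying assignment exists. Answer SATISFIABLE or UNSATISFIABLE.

SATISFIABLE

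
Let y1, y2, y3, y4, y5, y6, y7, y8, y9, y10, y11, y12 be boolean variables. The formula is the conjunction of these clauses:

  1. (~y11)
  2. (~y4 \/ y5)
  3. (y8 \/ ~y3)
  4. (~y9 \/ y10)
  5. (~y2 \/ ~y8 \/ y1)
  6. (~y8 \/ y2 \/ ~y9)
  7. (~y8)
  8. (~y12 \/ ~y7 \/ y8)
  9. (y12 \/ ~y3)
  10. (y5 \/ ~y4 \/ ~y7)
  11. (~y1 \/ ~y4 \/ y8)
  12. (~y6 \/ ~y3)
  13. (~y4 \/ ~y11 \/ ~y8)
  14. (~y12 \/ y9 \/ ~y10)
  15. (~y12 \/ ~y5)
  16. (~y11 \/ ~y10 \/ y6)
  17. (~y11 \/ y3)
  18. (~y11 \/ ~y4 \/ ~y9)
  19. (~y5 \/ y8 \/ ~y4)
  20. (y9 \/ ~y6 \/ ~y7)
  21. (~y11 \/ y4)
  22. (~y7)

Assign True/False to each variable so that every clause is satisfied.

(~y11) is a unit clause, so y11 = False.
(~y8) is a unit clause, so y8 = False.
(~y3) is a unit clause, so y3 = False.
Unit propagation: (~y7) forces y7 = False.
Pure literal: y4 appears only negated; assign y4 = False.
Set y5 = False and propagate.
Try y9 = False.
Try y10 = False.
y1, y2, y6, y12 are now unconstrained; take y1 = True, y2 = True, y6 = True, y12 = True.

y1 = T, y2 = T, y3 = F, y4 = F, y5 = F, y6 = T, y7 = F, y8 = F, y9 = F, y10 = F, y11 = F, y12 = T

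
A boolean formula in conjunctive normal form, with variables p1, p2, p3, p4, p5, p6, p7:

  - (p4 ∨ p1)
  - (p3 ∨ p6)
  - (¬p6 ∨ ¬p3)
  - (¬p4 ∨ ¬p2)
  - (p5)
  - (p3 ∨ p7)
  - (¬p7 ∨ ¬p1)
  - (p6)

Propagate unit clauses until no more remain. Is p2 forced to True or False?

False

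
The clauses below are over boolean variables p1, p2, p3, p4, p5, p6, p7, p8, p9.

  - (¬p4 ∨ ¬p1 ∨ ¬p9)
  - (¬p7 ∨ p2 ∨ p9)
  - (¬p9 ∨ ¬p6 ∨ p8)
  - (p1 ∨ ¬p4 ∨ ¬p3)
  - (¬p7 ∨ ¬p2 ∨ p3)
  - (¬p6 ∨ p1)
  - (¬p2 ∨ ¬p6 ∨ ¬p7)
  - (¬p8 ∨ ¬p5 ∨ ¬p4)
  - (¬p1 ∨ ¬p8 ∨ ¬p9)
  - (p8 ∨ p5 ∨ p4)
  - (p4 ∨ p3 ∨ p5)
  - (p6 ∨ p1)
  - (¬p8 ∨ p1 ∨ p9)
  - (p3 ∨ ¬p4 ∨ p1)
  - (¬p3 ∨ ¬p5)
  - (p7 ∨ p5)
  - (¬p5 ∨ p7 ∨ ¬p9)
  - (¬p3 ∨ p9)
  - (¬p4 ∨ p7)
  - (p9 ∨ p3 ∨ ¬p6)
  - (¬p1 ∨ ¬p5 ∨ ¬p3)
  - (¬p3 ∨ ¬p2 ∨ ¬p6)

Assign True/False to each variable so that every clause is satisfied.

p1=T, p2=F, p3=F, p4=F, p5=T, p6=F, p7=F, p8=T, p9=F

Check each clause:
  1. (¬p9 ∨ ¬p4 ∨ ¬p1) — ¬p4 is true.
  2. (¬p7 ∨ p2 ∨ p9) — ¬p7 is true.
  3. (¬p6 ∨ ¬p9 ∨ p8) — p8 is true.
  4. (p1 ∨ ¬p4 ∨ ¬p3) — p1 is true.
  5. (p3 ∨ ¬p2 ∨ ¬p7) — ¬p7 is true.
  6. (¬p6 ∨ p1) — p1 is true.
  7. (¬p2 ∨ ¬p6 ∨ ¬p7) — ¬p7 is true.
  8. (¬p5 ∨ ¬p8 ∨ ¬p4) — ¬p4 is true.
  9. (¬p8 ∨ ¬p1 ∨ ¬p9) — ¬p9 is true.
  10. (p4 ∨ p8 ∨ p5) — p8 is true.
  11. (p4 ∨ p3 ∨ p5) — p5 is true.
  12. (p6 ∨ p1) — p1 is true.
  13. (¬p8 ∨ p9 ∨ p1) — p1 is true.
  14. (p3 ∨ ¬p4 ∨ p1) — p1 is true.
  15. (¬p5 ∨ ¬p3) — ¬p3 is true.
  16. (p7 ∨ p5) — p5 is true.
  17. (¬p5 ∨ p7 ∨ ¬p9) — ¬p9 is true.
  18. (¬p3 ∨ p9) — ¬p3 is true.
  19. (p7 ∨ ¬p4) — ¬p4 is true.
  20. (p9 ∨ ¬p6 ∨ p3) — ¬p6 is true.
  21. (¬p5 ∨ ¬p1 ∨ ¬p3) — ¬p3 is true.
  22. (¬p6 ∨ ¬p2 ∨ ¬p3) — ¬p6 is true.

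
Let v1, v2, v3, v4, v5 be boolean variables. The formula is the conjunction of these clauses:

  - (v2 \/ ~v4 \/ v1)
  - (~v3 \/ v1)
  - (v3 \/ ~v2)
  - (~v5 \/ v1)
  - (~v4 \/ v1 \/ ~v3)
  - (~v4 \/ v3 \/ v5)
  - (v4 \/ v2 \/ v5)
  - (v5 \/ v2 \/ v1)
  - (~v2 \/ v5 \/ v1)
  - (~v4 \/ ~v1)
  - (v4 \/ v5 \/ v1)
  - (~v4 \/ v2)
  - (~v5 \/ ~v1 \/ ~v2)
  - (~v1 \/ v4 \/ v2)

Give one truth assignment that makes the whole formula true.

v1 = 1, v2 = 1, v3 = 1, v4 = 0, v5 = 0

Check each clause:
  1. (v1 \/ ~v4 \/ v2) — v1 is true.
  2. (~v3 \/ v1) — v1 is true.
  3. (v3 \/ ~v2) — v3 is true.
  4. (v1 \/ ~v5) — v1 is true.
  5. (~v4 \/ v1 \/ ~v3) — v1 is true.
  6. (v5 \/ v3 \/ ~v4) — v3 is true.
  7. (v4 \/ v5 \/ v2) — v2 is true.
  8. (v5 \/ v2 \/ v1) — v1 is true.
  9. (v5 \/ ~v2 \/ v1) — v1 is true.
  10. (~v1 \/ ~v4) — ~v4 is true.
  11. (v1 \/ v5 \/ v4) — v1 is true.
  12. (v2 \/ ~v4) — v2 is true.
  13. (~v2 \/ ~v1 \/ ~v5) — ~v5 is true.
  14. (~v1 \/ v2 \/ v4) — v2 is true.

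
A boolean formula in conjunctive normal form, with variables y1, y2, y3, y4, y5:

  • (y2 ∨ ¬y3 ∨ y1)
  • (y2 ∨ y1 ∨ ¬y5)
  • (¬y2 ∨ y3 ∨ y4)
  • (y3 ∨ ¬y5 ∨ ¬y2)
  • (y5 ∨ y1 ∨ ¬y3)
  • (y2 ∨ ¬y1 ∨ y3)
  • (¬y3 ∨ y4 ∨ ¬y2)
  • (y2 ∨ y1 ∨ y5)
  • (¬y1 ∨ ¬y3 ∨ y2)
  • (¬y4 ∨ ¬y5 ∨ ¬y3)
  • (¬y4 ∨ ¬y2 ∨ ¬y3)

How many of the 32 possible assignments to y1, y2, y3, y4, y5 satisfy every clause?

The models are:
  y1=F y2=T y3=F y4=T y5=F
  y1=T y2=T y3=F y4=T y5=F
That's 2 in total.

2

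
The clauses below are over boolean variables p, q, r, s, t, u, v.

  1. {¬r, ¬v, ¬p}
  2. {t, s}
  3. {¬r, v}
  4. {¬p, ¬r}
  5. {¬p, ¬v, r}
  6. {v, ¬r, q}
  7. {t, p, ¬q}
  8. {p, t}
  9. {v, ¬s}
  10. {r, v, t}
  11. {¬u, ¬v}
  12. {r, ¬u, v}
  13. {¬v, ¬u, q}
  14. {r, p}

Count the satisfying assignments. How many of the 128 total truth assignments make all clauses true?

The models are:
  p=0 q=0 r=1 s=0 t=1 u=0 v=1
  p=0 q=0 r=1 s=1 t=1 u=0 v=1
  p=0 q=1 r=1 s=0 t=1 u=0 v=1
  p=0 q=1 r=1 s=1 t=1 u=0 v=1
  p=1 q=0 r=0 s=0 t=1 u=0 v=0
  p=1 q=1 r=0 s=0 t=1 u=0 v=0
Count: 6.

6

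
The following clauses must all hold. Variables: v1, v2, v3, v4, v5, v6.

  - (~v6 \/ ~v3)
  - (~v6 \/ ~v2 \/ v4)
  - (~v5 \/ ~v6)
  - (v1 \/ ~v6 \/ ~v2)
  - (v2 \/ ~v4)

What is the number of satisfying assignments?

Case analysis on v6 and v2:
  v6=T, v2=T: remaining (v1,v3,v4,v5) ∈ {(T,F,T,F)} — 1.
  v6=T, v2=F: remaining (v1,v3,v4,v5) ∈ {(F,F,F,F); (T,F,F,F)} — 2.
  v6=F, v2=T: v1, v3, v4, v5 free → 2^4 = 16.
  v6=F, v2=F: forces v4=F; v1, v3, v5 free → 2^3 = 8.
Total: 1 + 2 + 16 + 8 = 27.

27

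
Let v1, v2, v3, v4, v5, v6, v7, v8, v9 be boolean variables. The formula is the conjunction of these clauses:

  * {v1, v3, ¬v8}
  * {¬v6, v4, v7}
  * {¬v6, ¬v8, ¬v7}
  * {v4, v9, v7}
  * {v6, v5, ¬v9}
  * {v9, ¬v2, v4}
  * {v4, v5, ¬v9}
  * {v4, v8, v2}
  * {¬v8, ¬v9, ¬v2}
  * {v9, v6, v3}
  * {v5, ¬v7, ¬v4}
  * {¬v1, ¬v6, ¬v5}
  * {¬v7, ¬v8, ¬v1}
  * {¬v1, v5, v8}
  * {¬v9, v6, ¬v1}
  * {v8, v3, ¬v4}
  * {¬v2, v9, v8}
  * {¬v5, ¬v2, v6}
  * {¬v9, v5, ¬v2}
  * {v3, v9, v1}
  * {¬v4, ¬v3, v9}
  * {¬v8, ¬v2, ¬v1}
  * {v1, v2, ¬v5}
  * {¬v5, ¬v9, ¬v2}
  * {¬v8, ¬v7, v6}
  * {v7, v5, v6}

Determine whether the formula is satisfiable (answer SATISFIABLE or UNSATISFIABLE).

SATISFIABLE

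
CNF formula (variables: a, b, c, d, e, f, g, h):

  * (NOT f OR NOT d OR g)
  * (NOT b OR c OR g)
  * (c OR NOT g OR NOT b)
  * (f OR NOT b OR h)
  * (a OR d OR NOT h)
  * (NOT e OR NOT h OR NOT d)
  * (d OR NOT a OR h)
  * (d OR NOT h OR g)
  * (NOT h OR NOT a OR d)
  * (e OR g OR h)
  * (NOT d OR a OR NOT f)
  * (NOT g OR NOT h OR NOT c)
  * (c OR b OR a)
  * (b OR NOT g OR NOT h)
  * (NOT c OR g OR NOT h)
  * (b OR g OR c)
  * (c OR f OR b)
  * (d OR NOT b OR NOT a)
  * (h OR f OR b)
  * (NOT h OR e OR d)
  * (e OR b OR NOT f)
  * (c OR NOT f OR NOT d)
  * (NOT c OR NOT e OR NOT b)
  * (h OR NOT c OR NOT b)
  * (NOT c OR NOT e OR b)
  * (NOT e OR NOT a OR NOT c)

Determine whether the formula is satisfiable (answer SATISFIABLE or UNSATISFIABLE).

b = True:
  h = True:
    d = True:
      propagation gives e=False; further branching also closes every case.
    d = False:
      propagation gives a=True; contradiction.
  h = False:
    propagation gives f=True, c=False, g=True; an empty clause results — contradiction.
b = False:
  h = True:
    propagation gives g=False, d=True, f=False, e=False; an empty clause results — contradiction.
  h = False:
    propagation gives f=True, e=True, c=False, a=True; an empty clause results — contradiction.
Every branch closes, so no satisfying assignment exists.

UNSATISFIABLE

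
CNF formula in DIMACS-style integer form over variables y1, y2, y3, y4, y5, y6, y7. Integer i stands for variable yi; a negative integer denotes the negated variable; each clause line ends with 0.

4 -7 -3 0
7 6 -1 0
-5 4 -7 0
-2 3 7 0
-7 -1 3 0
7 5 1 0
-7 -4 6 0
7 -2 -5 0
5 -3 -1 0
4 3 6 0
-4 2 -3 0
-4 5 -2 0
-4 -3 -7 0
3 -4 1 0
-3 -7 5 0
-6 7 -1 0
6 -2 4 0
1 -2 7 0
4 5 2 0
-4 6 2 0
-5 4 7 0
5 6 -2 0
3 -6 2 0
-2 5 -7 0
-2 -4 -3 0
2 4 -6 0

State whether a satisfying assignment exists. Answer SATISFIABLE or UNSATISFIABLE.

y4 = True:
  y7 = True:
    propagation gives y6=True, y3=False, y1=False; an empty clause results — contradiction.
  y7 = False:
    y2 = True:
      propagation gives y3=True; contradiction.
    y2 = False:
      propagation gives y3=False, y1=True, y6=True; contradiction.
y4 = False:
  y7 = True:
    propagation gives y3=False, y5=False, y1=False, y6=True; an empty clause results — contradiction.
  y7 = False:
    propagation gives y5=False, y1=True, y6=True; an empty clause results — contradiction.
Every branch closes, so no satisfying assignment exists.

UNSATISFIABLE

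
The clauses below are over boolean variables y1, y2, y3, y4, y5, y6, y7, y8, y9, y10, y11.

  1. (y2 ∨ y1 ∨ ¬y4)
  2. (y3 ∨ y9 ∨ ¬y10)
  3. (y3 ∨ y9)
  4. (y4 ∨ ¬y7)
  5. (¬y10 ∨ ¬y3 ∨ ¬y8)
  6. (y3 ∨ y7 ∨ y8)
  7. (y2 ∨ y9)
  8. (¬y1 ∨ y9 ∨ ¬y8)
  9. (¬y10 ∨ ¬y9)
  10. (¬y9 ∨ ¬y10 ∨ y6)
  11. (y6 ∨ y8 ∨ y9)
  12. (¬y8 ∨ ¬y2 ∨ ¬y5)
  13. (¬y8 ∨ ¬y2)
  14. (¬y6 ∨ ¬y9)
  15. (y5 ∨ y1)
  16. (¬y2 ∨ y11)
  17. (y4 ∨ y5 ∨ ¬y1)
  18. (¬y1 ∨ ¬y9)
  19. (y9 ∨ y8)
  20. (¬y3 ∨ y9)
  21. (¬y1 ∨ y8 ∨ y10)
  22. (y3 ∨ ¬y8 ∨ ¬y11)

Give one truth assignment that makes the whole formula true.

Set y1 = False and propagate.
  then y5 is forced to True.
Try y2 = True.
  then y8 is forced to False.
  then y11 is forced to True.
  then y9 is forced to True.
  then y10 is forced to False.
  then y6 is forced to False.
Branch on y3: take y3 = False.
  then y7 is forced to True.
  then y4 is forced to True.
Every clause has at least one true literal under this assignment.

y1=F, y2=T, y3=F, y4=T, y5=T, y6=F, y7=T, y8=F, y9=T, y10=F, y11=T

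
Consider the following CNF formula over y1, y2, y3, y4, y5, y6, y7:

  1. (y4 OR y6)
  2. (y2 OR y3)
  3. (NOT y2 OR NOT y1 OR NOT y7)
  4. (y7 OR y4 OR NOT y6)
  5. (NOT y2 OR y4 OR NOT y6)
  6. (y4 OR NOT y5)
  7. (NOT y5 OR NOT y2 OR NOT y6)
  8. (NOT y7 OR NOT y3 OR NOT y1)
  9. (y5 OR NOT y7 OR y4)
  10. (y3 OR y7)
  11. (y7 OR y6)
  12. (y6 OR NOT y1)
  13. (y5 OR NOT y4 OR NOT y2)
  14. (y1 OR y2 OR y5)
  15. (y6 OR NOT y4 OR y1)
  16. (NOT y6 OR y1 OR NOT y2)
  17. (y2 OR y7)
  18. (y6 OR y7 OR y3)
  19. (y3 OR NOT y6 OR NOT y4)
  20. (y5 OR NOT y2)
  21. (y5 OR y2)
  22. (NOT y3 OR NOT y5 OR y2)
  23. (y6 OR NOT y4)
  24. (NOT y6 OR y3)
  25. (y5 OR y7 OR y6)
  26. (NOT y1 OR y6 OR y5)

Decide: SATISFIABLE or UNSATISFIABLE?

UNSATISFIABLE

y6 = True:
  y2 = True:
    propagation gives y4=True, y5=False; an empty clause results — contradiction.
  y2 = False:
    propagation gives y7=True, y1=False, y5=True; an empty clause results — contradiction.
y6 = False:
  propagation gives y4=True; an empty clause results — contradiction.
Every branch closes, so no satisfying assignment exists.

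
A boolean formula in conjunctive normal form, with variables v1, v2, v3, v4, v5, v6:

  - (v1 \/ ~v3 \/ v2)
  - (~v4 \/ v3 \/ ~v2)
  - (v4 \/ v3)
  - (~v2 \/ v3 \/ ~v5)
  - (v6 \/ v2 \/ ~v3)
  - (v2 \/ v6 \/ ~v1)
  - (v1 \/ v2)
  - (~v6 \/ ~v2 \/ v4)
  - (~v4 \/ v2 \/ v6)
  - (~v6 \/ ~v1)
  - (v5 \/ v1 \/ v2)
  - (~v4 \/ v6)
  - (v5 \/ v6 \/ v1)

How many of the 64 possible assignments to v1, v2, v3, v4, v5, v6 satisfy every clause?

5

Satisfying assignments:
  v1=0 v2=1 v3=1 v4=0 v5=1 v6=0
  v1=0 v2=1 v3=1 v4=1 v5=0 v6=1
  v1=0 v2=1 v3=1 v4=1 v5=1 v6=1
  v1=1 v2=1 v3=1 v4=0 v5=0 v6=0
  v1=1 v2=1 v3=1 v4=0 v5=1 v6=0
That's 5 in total.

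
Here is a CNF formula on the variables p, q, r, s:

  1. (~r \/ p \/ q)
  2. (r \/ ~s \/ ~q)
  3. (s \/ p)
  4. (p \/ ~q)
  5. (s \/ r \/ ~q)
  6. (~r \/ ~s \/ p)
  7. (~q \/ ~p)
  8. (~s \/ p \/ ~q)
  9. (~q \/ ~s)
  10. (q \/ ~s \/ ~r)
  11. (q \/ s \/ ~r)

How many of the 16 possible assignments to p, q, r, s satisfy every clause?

3

Satisfying assignments:
  p=F q=F r=F s=T
  p=T q=F r=F s=F
  p=T q=F r=F s=T
Count: 3.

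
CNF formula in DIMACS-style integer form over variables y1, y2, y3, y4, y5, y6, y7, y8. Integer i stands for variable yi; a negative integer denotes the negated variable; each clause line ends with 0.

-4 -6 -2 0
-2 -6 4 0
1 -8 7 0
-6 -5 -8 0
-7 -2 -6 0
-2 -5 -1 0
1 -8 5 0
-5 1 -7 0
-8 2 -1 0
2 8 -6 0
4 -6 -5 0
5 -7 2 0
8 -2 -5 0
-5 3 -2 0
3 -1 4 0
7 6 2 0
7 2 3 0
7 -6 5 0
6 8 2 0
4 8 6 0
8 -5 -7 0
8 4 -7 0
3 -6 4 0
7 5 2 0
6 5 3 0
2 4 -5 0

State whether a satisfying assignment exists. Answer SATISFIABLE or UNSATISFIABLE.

SATISFIABLE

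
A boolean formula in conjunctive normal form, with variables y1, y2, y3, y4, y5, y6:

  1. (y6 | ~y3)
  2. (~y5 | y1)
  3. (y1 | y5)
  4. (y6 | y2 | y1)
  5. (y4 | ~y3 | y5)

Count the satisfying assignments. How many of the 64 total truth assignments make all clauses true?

22

Case analysis on y1 and y5:
  y1=T, y5=T: y2, y4 free; 3 ways for (y3,y6) × 2^2 = 12.
  y1=T, y5=F: y2 free; 5 ways for (y3,y4,y6) × 2^1 = 10.
  y1=F, y5=T: a clause becomes empty — 0.
  y1=F, y5=F: a clause becomes empty — 0.
Total: 12 + 10 + 0 + 0 = 22.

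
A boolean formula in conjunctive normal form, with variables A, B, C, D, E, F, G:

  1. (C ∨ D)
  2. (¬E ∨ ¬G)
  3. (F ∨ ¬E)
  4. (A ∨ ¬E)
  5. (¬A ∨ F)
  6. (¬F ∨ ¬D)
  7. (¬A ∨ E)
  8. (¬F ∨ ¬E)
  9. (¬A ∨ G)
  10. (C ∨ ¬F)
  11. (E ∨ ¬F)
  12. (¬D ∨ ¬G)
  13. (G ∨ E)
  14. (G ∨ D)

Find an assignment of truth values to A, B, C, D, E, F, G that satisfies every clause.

A=F, B=F, C=T, D=F, E=F, F=F, G=T

Check each clause:
  1. (D ∨ C) — C is true.
  2. (¬E ∨ ¬G) — ¬E is true.
  3. (F ∨ ¬E) — ¬E is true.
  4. (¬E ∨ A) — ¬E is true.
  5. (¬A ∨ F) — ¬A is true.
  6. (¬F ∨ ¬D) — ¬F is true.
  7. (E ∨ ¬A) — ¬A is true.
  8. (¬E ∨ ¬F) — ¬F is true.
  9. (¬A ∨ G) — ¬A is true.
  10. (¬F ∨ C) — ¬F is true.
  11. (¬F ∨ E) — ¬F is true.
  12. (¬G ∨ ¬D) — ¬D is true.
  13. (E ∨ G) — G is true.
  14. (G ∨ D) — G is true.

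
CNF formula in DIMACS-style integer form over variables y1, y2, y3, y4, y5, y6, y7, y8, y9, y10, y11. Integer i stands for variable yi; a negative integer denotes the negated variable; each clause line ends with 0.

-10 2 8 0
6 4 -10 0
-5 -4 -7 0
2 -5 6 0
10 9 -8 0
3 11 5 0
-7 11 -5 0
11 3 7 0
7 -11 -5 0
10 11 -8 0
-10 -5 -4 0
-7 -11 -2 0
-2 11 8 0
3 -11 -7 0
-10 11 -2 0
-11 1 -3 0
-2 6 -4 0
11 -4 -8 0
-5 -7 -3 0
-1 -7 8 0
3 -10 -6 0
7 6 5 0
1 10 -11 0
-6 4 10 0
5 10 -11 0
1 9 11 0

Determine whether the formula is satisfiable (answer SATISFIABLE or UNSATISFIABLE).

SATISFIABLE

y9 occurs only positively in the remaining clauses — set y9 = True.
Set y1 = False and propagate.
Try y2 = False.
Branch on y3: take y3 = True.
  then y11 is forced to False.
The remaining clauses are satisfied by y4 = False, y5 = False, y6 = True, y7 = False, y8 = True, y10 = True.
Every clause has at least one true literal under this assignment.
So y1=False  y2=False  y3=True  y4=False  y5=False  y6=True  y7=False  y8=True  y9=True  y10=True  y11=False is a satisfying assignment.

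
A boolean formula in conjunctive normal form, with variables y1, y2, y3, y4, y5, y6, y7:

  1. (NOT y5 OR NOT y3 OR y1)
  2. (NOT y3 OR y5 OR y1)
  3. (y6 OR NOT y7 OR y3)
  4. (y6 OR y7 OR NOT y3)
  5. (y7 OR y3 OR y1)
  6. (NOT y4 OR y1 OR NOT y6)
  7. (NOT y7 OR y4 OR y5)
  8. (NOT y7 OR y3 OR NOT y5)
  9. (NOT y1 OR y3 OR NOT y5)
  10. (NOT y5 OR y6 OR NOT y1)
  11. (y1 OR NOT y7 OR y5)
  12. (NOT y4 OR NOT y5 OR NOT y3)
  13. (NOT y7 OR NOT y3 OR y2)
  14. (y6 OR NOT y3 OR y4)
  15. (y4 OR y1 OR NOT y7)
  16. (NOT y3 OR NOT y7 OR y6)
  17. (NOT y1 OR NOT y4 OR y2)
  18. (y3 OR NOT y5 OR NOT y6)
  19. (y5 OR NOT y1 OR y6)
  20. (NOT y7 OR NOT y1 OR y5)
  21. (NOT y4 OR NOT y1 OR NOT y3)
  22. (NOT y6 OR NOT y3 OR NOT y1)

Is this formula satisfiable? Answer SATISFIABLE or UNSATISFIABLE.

SATISFIABLE

Try y1 = True.
Branch on y2: take y2 = False.
  then y4 is forced to False.
The remaining clauses are satisfied by y3 = False, y5 = False, y6 = True, y7 = False.
So y1=T, y2=F, y3=F, y4=F, y5=F, y6=T, y7=F is a satisfying assignment.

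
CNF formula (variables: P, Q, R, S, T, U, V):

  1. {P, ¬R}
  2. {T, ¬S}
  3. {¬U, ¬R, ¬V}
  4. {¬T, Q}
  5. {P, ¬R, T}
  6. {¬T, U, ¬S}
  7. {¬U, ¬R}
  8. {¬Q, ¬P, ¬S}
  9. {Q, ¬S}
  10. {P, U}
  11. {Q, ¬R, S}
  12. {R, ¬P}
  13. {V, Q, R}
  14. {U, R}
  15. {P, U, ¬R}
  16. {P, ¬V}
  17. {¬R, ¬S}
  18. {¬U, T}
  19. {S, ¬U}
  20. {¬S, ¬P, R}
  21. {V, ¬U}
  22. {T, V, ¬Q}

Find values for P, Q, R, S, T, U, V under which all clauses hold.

P=True, Q=True, R=True, S=False, T=True, U=False, V=False

Check each clause:
  1. {¬R, P} — P is true.
  2. {T, ¬S} — ¬S is true.
  3. {¬V, ¬R, ¬U} — ¬V is true.
  4. {Q, ¬T} — Q is true.
  5. {T, P, ¬R} — P is true.
  6. {U, ¬S, ¬T} — ¬S is true.
  7. {¬U, ¬R} — ¬U is true.
  8. {¬Q, ¬S, ¬P} — ¬S is true.
  9. {Q, ¬S} — Q is true.
  10. {U, P} — P is true.
  11. {Q, ¬R, S} — Q is true.
  12. {R, ¬P} — R is true.
  13. {R, V, Q} — Q is true.
  14. {R, U} — R is true.
  15. {P, ¬R, U} — P is true.
  16. {P, ¬V} — P is true.
  17. {¬S, ¬R} — ¬S is true.
  18. {T, ¬U} — ¬U is true.
  19. {S, ¬U} — ¬U is true.
  20. {R, ¬S, ¬P} — R is true.
  21. {V, ¬U} — ¬U is true.
  22. {T, ¬Q, V} — T is true.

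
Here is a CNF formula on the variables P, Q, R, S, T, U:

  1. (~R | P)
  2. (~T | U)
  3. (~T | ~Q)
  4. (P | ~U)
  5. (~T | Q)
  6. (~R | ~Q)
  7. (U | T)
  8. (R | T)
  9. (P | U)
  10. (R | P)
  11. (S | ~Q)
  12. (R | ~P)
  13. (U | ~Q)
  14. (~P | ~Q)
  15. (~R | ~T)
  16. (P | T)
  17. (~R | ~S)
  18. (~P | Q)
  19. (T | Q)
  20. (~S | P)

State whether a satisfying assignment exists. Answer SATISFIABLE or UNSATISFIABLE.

UNSATISFIABLE

P = True:
  propagation gives R=True, Q=False; an empty clause results — contradiction.
P = False:
  propagation gives R=False; an empty clause results — contradiction.
Every branch closes, so no satisfying assignment exists.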